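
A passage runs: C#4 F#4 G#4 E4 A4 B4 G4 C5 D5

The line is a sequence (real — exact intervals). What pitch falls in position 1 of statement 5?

Db5

Grouping in 3s, the 1st note of each cell is C#4, E4, G4.
Extending up a 3rd: Bb4 → Db5.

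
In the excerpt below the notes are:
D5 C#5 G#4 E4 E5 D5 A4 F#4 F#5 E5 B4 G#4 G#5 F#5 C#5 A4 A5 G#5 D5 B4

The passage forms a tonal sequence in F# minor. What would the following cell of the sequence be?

B5 A5 E5 C#5

Taking 4-note groups, the heads are D5, E5, F#5, G#5, A5: the pattern moves up a 2nd.
So cell 6 is B5 A5 E5 C#5.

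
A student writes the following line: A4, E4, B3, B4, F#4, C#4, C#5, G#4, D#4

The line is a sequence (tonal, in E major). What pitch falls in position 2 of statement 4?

A4

The unit is 3 notes. Position-2 pitches of the 3 shown cells: E4, F#4, G#4.
From G#4, up a 2nd gives A4.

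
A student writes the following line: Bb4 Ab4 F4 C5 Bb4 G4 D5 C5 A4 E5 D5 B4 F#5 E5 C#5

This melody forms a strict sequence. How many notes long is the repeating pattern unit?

3

Try groups of 3 (5 cells in 15 notes):
Bb4 Ab4 F4 | C5 Bb4 G4 | D5 C5 A4 | E5 D5 B4 | F#5 E5 C#5
That's a consistent up a 2nd shift per cell, and no other grouping gives one.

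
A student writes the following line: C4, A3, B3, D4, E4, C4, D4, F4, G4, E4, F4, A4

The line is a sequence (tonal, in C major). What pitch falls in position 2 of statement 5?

B4

Grouping in 4s, the 2nd note of each cell is A3, C4, E4.
Extending up a 3rd: G4 → B4.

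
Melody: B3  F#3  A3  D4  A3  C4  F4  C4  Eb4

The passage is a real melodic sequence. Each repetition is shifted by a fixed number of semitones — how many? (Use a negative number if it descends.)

3

Unit = 3 notes; the statements start on B3, D4, F4, moving up a 3rd each time.
B3→D4 is 62 − 59 = 3 semitones.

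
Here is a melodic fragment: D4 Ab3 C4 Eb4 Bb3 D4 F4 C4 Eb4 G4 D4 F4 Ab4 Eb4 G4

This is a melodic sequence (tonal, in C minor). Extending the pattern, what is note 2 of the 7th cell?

G4

With 3-note cells, note 2 of each statement runs Ab3, Bb3, C4, D4, Eb4.
Each moves up a 2nd. Continuing: F4 → G4.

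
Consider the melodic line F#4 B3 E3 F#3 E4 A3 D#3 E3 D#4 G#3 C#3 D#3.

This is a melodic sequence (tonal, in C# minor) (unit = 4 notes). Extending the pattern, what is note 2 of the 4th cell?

With 4-note cells, note 2 of each statement runs B3, A3, G#3.
Each moves down a 2nd; the next is F#3.

F#3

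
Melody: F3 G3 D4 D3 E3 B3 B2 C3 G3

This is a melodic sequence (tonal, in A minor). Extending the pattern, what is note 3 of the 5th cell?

Grouping in 3s, the 3rd note of each cell is D4, B3, G3.
Extending down a 3rd: E3 → C3.

C3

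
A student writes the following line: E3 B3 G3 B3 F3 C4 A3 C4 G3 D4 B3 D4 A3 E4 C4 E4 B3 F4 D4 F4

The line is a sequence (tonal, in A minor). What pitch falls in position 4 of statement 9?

C5

With 4-note cells, note 4 of each statement runs B3, C4, D4, E4, F4.
Each moves up a 2nd. Continuing: G4 → A4 → B4 → C5.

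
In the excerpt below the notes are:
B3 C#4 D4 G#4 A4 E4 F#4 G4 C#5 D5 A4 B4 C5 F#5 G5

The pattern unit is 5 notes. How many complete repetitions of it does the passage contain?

3

15 notes in groups of 5 gives 15/5 = 3 statements.
Starts: B3, E4, A4 — each up a 4th.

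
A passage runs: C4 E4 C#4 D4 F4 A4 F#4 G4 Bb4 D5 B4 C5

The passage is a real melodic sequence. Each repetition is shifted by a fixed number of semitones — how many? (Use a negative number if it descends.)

The 4-note cells begin on C4, F4, Bb4 — each up a 4th from the last.
Counting half-steps from C4 to F4: 5.

5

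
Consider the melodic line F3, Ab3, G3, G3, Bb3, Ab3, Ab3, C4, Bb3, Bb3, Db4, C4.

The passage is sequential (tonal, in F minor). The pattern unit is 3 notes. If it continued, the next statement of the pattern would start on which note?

Taking 3-note groups, the heads are F3, G3, Ab3, Bb3: the pattern moves up a 2nd.
One more step up a 2nd gives C4.

C4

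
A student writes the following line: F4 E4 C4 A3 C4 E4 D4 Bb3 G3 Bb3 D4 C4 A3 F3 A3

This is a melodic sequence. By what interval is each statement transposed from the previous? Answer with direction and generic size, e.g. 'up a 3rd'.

down a 2nd

Unit = 5 notes; the statements start on F4, E4, D4, moving down a 2nd each time.
From F4 to E4: down a 2nd.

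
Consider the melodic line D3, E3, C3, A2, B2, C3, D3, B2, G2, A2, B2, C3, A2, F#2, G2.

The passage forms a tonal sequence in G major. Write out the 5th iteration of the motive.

G2 A2 F#2 D2 E2

Unit = 5 notes; the statements start on D3, C3, B2, moving down a 2nd each time.
Continuing the starts: A2 → G2.
From G2 the diatonic shape gives G2 A2 F#2 D2 E2.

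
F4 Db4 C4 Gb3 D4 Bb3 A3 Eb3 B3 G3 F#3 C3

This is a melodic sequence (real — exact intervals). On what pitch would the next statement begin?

G#3

The 4-note cells begin on F4, D4, B3 — each down a 3rd from the last.
The next head, down a 3rd from B3, is G#3.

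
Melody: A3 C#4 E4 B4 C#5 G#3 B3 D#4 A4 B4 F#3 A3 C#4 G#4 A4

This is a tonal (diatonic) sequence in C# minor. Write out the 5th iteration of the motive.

The 5-note cells begin on A3, G#3, F#3 — each down a 2nd from the last.
Continuing the starts: E3 → D#3.
So cell 5 is D#3 F#3 A3 E4 F#4.

D#3 F#3 A3 E4 F#4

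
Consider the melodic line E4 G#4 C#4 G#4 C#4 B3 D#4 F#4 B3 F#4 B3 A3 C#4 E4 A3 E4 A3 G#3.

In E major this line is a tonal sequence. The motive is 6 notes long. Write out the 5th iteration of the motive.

With a 6-note motive the entries are E4, D#4, C#4, each down a 2nd from the previous.
Continuing the starts: B3 → A3.
From A3 the diatonic shape gives A3 C#4 F#3 C#4 F#3 E3.

A3 C#4 F#3 C#4 F#3 E3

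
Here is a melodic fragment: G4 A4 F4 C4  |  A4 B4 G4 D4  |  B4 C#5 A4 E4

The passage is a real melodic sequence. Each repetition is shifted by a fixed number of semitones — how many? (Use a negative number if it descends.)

Unit = 4 notes; the statements start on G4, A4, B4, moving up a 2nd each time.
G4→A4 is 69 − 67 = 2 semitones.

2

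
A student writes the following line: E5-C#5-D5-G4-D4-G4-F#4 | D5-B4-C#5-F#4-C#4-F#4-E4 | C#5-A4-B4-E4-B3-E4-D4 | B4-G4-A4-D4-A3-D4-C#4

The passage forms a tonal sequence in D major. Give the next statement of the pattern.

A4 F#4 G4 C#4 G3 C#4 B3

Unit = 7 notes; the statements start on E5, D5, C#5, B4, moving down a 2nd each time.
From A4 the diatonic shape gives A4 F#4 G4 C#4 G3 C#4 B3.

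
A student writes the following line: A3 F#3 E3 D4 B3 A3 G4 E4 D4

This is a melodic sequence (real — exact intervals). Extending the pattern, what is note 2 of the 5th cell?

D5

The unit is 3 notes. Position-2 pitches of the 3 shown cells: F#3, B3, E4.
Extending up a 4th: A4 → D5.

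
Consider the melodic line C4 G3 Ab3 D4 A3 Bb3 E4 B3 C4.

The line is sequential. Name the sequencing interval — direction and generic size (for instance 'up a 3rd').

up a 2nd

Taking 3-note groups, the heads are C4, D4, E4: the pattern moves up a 2nd.
From C4 to D4: up a 2nd.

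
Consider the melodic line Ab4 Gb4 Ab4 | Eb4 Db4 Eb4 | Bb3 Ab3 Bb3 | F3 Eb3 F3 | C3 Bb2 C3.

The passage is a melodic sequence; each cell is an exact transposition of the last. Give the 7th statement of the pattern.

D2 C2 D2

Unit = 3 notes; the statements start on Ab4, Eb4, Bb3, F3, C3, moving down a 4th each time.
Continuing the starts: G2 → D2.
From D2 the exact shape gives D2 C2 D2.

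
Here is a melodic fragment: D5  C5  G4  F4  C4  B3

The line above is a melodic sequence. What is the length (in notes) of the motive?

Try groups of 2 (3 cells in 6 notes):
D5 C5 | G4 F4 | C4 B3
Each cell is the previous one down a 5th — so the unit is 2 notes.

2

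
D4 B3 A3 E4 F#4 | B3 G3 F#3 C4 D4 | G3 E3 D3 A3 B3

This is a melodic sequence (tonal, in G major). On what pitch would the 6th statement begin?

Unit = 5 notes; the statements start on D4, B3, G3, moving down a 3rd each time.
Continuing: E3 → C3 → A2. Statement 6 starts on A2.

A2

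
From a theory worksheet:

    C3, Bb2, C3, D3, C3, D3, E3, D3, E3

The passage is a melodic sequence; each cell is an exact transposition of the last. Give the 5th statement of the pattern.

With a 3-note motive the entries are C3, D3, E3, each up a 2nd from the previous.
Extending up a 2nd: F#3 → G#3.
So cell 5 is G#3 F#3 G#3.

G#3 F#3 G#3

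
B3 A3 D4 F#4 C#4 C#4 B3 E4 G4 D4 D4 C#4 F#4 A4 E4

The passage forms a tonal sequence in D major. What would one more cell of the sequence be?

E4 D4 G4 B4 F#4

The 5-note cells begin on B3, C#4, D4 — each up a 2nd from the last.
Statement 4 starts on E4 and keeps the same diatonic contour: E4 D4 G4 B4 F#4.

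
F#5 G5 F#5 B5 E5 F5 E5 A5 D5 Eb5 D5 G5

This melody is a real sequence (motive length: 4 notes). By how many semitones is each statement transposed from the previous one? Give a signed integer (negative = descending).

-2

Unit = 4 notes; the statements start on F#5, E5, D5, moving down a 2nd each time.
F#5→E5 is 76 − 78 = -2 semitones.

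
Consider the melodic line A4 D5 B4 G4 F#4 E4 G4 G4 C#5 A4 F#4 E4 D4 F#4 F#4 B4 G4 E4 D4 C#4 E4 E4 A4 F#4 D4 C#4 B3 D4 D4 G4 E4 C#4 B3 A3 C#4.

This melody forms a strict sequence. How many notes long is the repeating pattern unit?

7

There are 35 notes; a 7-note unit gives 5 cells:
A4 D5 B4 G4 F#4 E4 G4 | G4 C#5 A4 F#4 E4 D4 F#4 | F#4 B4 G4 E4 D4 C#4 E4 | E4 A4 F#4 D4 C#4 B3 D4 | D4 G4 E4 C#4 B3 A3 C#4
That's a consistent down a 2nd shift per cell, and no other grouping gives one.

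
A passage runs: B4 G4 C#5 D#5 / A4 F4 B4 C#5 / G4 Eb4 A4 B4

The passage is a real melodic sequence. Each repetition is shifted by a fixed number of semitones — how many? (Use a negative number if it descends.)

-2

Taking 4-note groups, the heads are B4, A4, G4: the pattern moves down a 2nd.
Counting half-steps from B4 to A4: -2.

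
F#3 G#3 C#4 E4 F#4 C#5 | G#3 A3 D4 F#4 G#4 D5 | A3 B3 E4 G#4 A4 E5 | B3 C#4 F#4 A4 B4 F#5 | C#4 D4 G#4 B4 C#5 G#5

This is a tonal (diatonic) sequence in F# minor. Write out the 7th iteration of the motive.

E4 F#4 B4 D5 E5 B5

Unit = 6 notes; the statements start on F#3, G#3, A3, B3, C#4, moving up a 2nd each time.
Extending up a 2nd: D4 → E4.
Statement 7 starts on E4 and keeps the same diatonic contour: E4 F#4 B4 D5 E5 B5.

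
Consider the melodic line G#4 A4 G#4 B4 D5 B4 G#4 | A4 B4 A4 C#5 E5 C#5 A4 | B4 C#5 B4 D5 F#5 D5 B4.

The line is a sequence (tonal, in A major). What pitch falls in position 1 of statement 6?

E5

The unit is 7 notes. Position-1 pitches of the 3 shown cells: G#4, A4, B4.
Extending up a 2nd: C#5 → D5 → E5.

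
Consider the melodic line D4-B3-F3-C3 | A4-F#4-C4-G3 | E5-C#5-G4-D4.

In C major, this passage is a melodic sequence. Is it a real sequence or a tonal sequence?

Each cell has the same semitone pattern (-3, -6, -5) — intervals are preserved exactly.
And F#4 lies outside C major, so the sequence is real rather than tonal.

real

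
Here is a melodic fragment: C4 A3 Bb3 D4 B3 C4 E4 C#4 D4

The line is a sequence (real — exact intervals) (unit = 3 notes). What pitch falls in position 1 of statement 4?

F#4

The unit is 3 notes. Position-1 pitches of the 3 shown cells: C4, D4, E4.
Each moves up a 2nd; the next is F#4.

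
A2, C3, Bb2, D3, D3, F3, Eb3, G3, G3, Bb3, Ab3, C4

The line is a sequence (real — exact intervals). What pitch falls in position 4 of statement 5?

Bb4

Grouping in 4s, the 4th note of each cell is D3, G3, C4.
Carrying that up a 4th forward: F4 → Bb4.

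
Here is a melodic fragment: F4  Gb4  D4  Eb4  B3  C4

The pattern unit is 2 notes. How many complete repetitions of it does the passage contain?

6 notes in groups of 2 gives 6/2 = 3 statements.
Starts: F4, D4, B3 — each down a 3rd.

3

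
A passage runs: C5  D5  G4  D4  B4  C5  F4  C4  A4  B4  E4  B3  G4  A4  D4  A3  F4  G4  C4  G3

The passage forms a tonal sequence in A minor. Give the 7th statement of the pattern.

Taking 4-note groups, the heads are C5, B4, A4, G4, F4: the pattern moves down a 2nd.
Extending down a 2nd: E4 → D4.
Statement 7 starts on D4 and keeps the same diatonic contour: D4 E4 A3 E3.

D4 E4 A3 E3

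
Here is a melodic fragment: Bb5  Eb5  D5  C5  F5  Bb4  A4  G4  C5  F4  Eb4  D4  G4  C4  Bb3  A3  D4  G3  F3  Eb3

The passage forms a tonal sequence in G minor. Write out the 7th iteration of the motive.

The 4-note cells begin on Bb5, F5, C5, G4, D4 — each down a 4th from the last.
Extending down a 4th: A3 → Eb3.
From Eb3 the diatonic shape gives Eb3 A2 G2 F2.

Eb3 A2 G2 F2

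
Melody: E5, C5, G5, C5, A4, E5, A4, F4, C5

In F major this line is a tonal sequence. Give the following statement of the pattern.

F4 D4 A4

The 3-note cells begin on E5, C5, A4 — each down a 3rd from the last.
From F4 the diatonic shape gives F4 D4 A4.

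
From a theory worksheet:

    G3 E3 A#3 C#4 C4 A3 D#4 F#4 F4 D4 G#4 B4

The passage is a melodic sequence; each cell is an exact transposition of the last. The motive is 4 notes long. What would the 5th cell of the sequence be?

Eb5 C5 F#5 A5

Taking 4-note groups, the heads are G3, C4, F4: the pattern moves up a 4th.
Carrying on: Bb4 → Eb5.
Statement 5 starts on Eb5 and keeps the same exact contour: Eb5 C5 F#5 A5.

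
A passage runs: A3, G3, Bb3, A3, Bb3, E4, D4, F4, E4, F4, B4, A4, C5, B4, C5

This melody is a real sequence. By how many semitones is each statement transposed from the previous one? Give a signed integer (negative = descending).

The 5-note cells begin on A3, E4, B4 — each up a 5th from the last.
A3 to E4 spans +7 semitones.

7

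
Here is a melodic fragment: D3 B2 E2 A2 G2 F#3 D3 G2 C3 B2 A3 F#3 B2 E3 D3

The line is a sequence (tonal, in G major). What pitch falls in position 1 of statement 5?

E4

The unit is 5 notes. Position-1 pitches of the 3 shown cells: D3, F#3, A3.
Each moves up a 3rd. Continuing: C4 → E4.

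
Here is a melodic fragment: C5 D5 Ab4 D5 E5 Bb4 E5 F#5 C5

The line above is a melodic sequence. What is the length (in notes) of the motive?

3

9 notes total. Splitting into 3 groups of 3:
C5 D5 Ab4 | D5 E5 Bb4 | E5 F#5 C5
That's a consistent up a 2nd shift per cell, and no other grouping gives one.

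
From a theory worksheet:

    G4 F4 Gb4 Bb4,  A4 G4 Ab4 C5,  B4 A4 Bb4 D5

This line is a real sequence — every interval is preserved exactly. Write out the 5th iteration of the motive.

The 4-note cells begin on G4, A4, B4 — each up a 2nd from the last.
Carrying on: C#5 → D#5.
From D#5 the exact shape gives D#5 C#5 D5 F#5.

D#5 C#5 D5 F#5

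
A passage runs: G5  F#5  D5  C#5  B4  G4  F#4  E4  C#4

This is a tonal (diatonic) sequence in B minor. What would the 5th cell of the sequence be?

E3 D3 B2

With a 3-note motive the entries are G5, C#5, F#4, each down a 5th from the previous.
Continuing the starts: B3 → E3.
So cell 5 is E3 D3 B2.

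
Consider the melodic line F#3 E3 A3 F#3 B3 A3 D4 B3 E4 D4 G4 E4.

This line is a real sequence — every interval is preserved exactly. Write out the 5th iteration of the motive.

The 4-note cells begin on F#3, B3, E4 — each up a 4th from the last.
Continuing the starts: A4 → D5.
From D5 the exact shape gives D5 C5 F5 D5.

D5 C5 F5 D5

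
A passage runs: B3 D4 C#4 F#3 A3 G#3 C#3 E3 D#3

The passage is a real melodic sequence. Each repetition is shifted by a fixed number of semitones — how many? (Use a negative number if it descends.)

Taking 3-note groups, the heads are B3, F#3, C#3: the pattern moves down a 4th.
B3 to F#3 spans -5 semitones.

-5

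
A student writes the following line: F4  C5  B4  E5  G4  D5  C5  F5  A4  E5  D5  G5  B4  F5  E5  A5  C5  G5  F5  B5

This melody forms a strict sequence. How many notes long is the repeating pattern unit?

There are 20 notes; a 4-note unit gives 5 cells:
F4 C5 B4 E5 | G4 D5 C5 F5 | A4 E5 D5 G5 | B4 F5 E5 A5 | C5 G5 F5 B5
Every group is a transposition up a 2nd of the one before; no shorter unit works.

4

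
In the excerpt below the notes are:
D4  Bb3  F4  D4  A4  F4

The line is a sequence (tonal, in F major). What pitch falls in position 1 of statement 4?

C5

With 2-note cells, note 1 of each statement runs D4, F4, A4.
Each moves up a 3rd; the next is C5.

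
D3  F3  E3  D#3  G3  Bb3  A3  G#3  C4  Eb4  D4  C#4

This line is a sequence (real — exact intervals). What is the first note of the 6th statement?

Eb5

With a 4-note motive the entries are D3, G3, C4, each up a 4th from the previous.
Continuing: F4 → Bb4 → Eb5. Statement 6 starts on Eb5.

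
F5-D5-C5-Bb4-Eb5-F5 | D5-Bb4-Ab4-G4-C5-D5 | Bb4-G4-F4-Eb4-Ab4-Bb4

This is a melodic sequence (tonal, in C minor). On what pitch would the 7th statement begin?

Ab3

With a 6-note motive the entries are F5, D5, Bb4, each down a 3rd from the previous.
Extending the heads down a 3rd: G4 → Eb4 → C4 → Ab3.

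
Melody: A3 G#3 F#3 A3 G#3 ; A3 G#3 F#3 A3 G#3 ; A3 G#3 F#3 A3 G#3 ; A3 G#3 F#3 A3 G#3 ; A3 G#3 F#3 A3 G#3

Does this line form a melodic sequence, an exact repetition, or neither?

Each 5-note cell is identical (A3 G#3 F#3 A3 G#3), restated at the same pitch.

repetition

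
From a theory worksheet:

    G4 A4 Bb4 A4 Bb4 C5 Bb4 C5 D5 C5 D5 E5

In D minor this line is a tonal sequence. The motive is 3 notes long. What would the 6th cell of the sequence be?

Unit = 3 notes; the statements start on G4, A4, Bb4, C5, moving up a 2nd each time.
Extending up a 2nd: D5 → E5.
So cell 6 is E5 F5 G5.

E5 F5 G5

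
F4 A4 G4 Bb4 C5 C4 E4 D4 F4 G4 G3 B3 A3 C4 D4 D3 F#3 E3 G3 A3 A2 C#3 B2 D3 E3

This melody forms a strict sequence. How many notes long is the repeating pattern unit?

5

There are 25 notes; a 5-note unit gives 5 cells:
F4 A4 G4 Bb4 C5 | C4 E4 D4 F4 G4 | G3 B3 A3 C4 D4 | D3 F#3 E3 G3 A3 | A2 C#3 B2 D3 E3
That's a consistent down a 4th shift per cell, and no other grouping gives one.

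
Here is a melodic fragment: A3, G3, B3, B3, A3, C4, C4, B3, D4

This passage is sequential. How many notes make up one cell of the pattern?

3

9 notes total. Splitting into 3 groups of 3:
A3 G3 B3 | B3 A3 C4 | C4 B3 D4
Every group is a transposition up a 2nd of the one before; no shorter unit works.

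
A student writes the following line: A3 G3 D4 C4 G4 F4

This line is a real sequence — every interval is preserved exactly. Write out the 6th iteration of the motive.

Taking 2-note groups, the heads are A3, D4, G4: the pattern moves up a 4th.
Carrying on: C5 → F5 → Bb5.
Statement 6 starts on Bb5 and keeps the same exact contour: Bb5 Ab5.

Bb5 Ab5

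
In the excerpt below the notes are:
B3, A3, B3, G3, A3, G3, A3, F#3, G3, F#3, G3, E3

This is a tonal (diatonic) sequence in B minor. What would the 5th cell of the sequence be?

E3 D3 E3 C#3

The 4-note cells begin on B3, A3, G3 — each down a 2nd from the last.
Extending down a 2nd: F#3 → E3.
So cell 5 is E3 D3 E3 C#3.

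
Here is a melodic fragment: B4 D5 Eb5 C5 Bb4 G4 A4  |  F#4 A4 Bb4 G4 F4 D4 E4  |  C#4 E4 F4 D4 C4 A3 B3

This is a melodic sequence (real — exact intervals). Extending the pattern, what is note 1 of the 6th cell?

A#2

With 7-note cells, note 1 of each statement runs B4, F#4, C#4.
Each moves down a 4th. Continuing: G#3 → D#3 → A#2.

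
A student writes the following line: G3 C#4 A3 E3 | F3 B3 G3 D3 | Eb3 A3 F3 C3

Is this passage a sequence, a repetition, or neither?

sequence

Each 4-note cell is the previous one transposed down a 2nd.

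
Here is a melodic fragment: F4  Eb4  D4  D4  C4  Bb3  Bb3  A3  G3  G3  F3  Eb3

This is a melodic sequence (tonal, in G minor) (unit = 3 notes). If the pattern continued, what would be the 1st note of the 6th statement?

With 3-note cells, note 1 of each statement runs F4, D4, Bb3, G3.
Extending down a 3rd: Eb3 → C3.

C3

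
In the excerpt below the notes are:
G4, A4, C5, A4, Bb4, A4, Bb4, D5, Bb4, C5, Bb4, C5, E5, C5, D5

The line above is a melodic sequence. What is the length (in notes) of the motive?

5

There are 15 notes; a 5-note unit gives 3 cells:
G4 A4 C5 A4 Bb4 | A4 Bb4 D5 Bb4 C5 | Bb4 C5 E5 C5 D5
Each cell is the previous one up a 2nd — so the unit is 5 notes.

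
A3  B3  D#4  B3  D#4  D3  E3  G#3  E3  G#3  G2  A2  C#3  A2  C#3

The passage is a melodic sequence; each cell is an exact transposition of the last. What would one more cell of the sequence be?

C2 D2 F#2 D2 F#2

Taking 5-note groups, the heads are A3, D3, G2: the pattern moves down a 5th.
From C2 the exact shape gives C2 D2 F#2 D2 F#2.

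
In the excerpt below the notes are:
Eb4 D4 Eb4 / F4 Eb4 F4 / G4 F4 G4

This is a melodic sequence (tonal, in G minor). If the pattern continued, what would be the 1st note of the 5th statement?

Bb4

The unit is 3 notes. Position-1 pitches of the 3 shown cells: Eb4, F4, G4.
Carrying that up a 2nd forward: A4 → Bb4.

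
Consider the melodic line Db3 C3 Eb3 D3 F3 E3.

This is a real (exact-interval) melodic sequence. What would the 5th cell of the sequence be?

A3 G#3

The 2-note cells begin on Db3, Eb3, F3 — each up a 2nd from the last.
Continuing the starts: G3 → A3.
So cell 5 is A3 G#3.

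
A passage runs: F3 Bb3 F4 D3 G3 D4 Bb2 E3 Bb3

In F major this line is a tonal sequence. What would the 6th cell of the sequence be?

C2 F2 C3

Taking 3-note groups, the heads are F3, D3, Bb2: the pattern moves down a 3rd.
Extending down a 3rd: G2 → E2 → C2.
So cell 6 is C2 F2 C3.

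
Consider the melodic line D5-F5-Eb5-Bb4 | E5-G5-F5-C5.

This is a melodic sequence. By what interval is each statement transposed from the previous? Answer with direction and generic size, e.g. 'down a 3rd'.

Taking 4-note groups, the heads are D5, E5: the pattern moves up a 2nd.
D5 to E5 is up a 2nd.

up a 2nd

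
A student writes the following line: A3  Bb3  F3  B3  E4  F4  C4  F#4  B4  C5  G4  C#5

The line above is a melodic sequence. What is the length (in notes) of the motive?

4

12 notes total. Splitting into 3 groups of 4:
A3 Bb3 F3 B3 | E4 F4 C4 F#4 | B4 C5 G4 C#5
Each cell is the previous one up a 5th — so the unit is 4 notes.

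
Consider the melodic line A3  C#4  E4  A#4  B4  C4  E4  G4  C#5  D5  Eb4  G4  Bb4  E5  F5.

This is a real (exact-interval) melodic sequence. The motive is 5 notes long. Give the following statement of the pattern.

The 5-note cells begin on A3, C4, Eb4 — each up a 3rd from the last.
So cell 4 is Gb4 Bb4 Db5 G5 Ab5.

Gb4 Bb4 Db5 G5 Ab5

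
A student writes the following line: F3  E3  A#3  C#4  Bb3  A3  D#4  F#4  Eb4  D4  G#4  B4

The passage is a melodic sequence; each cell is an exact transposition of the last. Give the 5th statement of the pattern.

The 4-note cells begin on F3, Bb3, Eb4 — each up a 4th from the last.
Carrying on: Ab4 → Db5.
Statement 5 starts on Db5 and keeps the same exact contour: Db5 C5 F#5 A5.

Db5 C5 F#5 A5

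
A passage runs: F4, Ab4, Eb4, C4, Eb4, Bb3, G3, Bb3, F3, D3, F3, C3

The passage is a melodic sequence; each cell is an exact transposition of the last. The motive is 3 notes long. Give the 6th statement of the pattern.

E2 G2 D2

With a 3-note motive the entries are F4, C4, G3, D3, each down a 4th from the previous.
Continuing the starts: A2 → E2.
Statement 6 starts on E2 and keeps the same exact contour: E2 G2 D2.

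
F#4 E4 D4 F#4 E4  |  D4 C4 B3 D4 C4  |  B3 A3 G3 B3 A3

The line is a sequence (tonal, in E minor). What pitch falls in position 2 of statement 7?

G2

With 5-note cells, note 2 of each statement runs E4, C4, A3.
Extending down a 3rd: F#3 → D3 → B2 → G2.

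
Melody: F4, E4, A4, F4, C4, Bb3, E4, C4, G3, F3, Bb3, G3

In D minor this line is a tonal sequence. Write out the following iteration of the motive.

Unit = 4 notes; the statements start on F4, C4, G3, moving down a 4th each time.
From D3 the diatonic shape gives D3 C3 F3 D3.

D3 C3 F3 D3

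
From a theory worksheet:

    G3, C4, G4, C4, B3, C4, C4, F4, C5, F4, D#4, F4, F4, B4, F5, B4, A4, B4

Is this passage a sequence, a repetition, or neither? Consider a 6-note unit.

Note 5 of cell 2 is D#4; if this were a sequence it would be E4. No unit length gives a consistent transposition pattern.

neither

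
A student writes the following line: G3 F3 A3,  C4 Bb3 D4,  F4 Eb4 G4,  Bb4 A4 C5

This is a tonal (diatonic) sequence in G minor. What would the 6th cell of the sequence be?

Taking 3-note groups, the heads are G3, C4, F4, Bb4: the pattern moves up a 4th.
Continuing the starts: Eb5 → A5.
Statement 6 starts on A5 and keeps the same diatonic contour: A5 G5 Bb5.

A5 G5 Bb5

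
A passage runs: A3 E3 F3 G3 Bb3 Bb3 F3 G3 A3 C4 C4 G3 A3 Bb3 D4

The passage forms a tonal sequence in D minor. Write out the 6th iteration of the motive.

With a 5-note motive the entries are A3, Bb3, C4, each up a 2nd from the previous.
Continuing the starts: D4 → E4 → F4.
So cell 6 is F4 C4 D4 E4 G4.

F4 C4 D4 E4 G4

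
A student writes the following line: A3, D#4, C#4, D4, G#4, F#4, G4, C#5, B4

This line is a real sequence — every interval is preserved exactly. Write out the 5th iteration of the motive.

Taking 3-note groups, the heads are A3, D4, G4: the pattern moves up a 4th.
Carrying on: C5 → F5.
Statement 5 starts on F5 and keeps the same exact contour: F5 B5 A5.

F5 B5 A5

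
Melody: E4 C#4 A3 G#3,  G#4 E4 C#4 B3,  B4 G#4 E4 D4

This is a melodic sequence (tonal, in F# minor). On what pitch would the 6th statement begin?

Unit = 4 notes; the statements start on E4, G#4, B4, moving up a 3rd each time.
Extending the heads up a 3rd: D5 → F#5 → A5.

A5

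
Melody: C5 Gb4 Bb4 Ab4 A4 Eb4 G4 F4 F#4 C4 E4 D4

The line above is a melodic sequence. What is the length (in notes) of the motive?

There are 12 notes; a 4-note unit gives 3 cells:
C5 Gb4 Bb4 Ab4 | A4 Eb4 G4 F4 | F#4 C4 E4 D4
Every group is a transposition down a 3rd of the one before; no shorter unit works.

4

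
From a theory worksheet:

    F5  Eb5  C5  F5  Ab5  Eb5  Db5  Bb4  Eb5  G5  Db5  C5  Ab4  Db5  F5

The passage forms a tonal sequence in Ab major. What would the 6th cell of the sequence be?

Ab4 G4 Eb4 Ab4 C5

With a 5-note motive the entries are F5, Eb5, Db5, each down a 2nd from the previous.
Continuing the starts: C5 → Bb4 → Ab4.
Statement 6 starts on Ab4 and keeps the same diatonic contour: Ab4 G4 Eb4 Ab4 C5.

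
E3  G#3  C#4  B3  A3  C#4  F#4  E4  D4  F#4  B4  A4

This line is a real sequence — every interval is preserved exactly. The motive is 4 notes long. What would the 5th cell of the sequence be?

The 4-note cells begin on E3, A3, D4 — each up a 4th from the last.
Extending up a 4th: G4 → C5.
So cell 5 is C5 E5 A5 G5.

C5 E5 A5 G5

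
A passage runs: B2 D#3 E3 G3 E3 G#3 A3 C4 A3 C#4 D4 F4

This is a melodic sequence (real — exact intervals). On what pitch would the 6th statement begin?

Taking 4-note groups, the heads are B2, E3, A3: the pattern moves up a 4th.
Extending the heads up a 4th: D4 → G4 → C5.

C5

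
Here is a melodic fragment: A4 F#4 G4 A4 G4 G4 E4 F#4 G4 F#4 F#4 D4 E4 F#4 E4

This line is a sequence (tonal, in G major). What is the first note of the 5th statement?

Taking 5-note groups, the heads are A4, G4, F#4: the pattern moves down a 2nd.
Continuing: E4 → D4. Statement 5 starts on D4.

D4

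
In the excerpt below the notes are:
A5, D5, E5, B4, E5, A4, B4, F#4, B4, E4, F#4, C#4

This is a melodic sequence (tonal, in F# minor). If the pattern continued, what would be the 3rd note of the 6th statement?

With 4-note cells, note 3 of each statement runs E5, B4, F#4.
Carrying that down a 4th forward: C#4 → G#3 → D3.

D3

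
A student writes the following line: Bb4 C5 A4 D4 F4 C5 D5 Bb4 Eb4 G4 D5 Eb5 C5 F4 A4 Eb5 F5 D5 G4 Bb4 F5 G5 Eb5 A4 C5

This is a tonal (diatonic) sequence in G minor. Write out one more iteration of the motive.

G5 A5 F5 Bb4 D5

Unit = 5 notes; the statements start on Bb4, C5, D5, Eb5, F5, moving up a 2nd each time.
So cell 6 is G5 A5 F5 Bb4 D5.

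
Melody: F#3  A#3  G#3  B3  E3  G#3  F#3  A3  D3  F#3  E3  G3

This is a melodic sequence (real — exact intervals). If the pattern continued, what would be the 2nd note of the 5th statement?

With 4-note cells, note 2 of each statement runs A#3, G#3, F#3.
Each moves down a 2nd. Continuing: E3 → D3.

D3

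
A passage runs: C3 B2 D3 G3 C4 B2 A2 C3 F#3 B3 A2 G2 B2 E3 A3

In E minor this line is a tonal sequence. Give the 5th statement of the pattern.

F#2 E2 G2 C3 F#3

Unit = 5 notes; the statements start on C3, B2, A2, moving down a 2nd each time.
Extending down a 2nd: G2 → F#2.
So cell 5 is F#2 E2 G2 C3 F#3.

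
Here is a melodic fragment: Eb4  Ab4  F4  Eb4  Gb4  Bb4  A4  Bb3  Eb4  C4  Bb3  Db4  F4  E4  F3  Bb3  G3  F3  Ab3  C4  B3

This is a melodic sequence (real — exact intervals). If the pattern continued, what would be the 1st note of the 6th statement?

With 7-note cells, note 1 of each statement runs Eb4, Bb3, F3.
Carrying that down a 4th forward: C3 → G2 → D2.

D2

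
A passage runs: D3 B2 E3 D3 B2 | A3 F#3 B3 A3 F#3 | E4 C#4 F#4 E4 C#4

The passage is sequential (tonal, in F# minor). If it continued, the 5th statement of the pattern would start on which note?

Unit = 5 notes; the statements start on D3, A3, E4, moving up a 5th each time.
Continuing: B4 → F#5. Statement 5 starts on F#5.

F#5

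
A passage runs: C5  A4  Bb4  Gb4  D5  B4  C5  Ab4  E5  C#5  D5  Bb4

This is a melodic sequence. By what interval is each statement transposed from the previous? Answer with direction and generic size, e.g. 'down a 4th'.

Unit = 4 notes; the statements start on C5, D5, E5, moving up a 2nd each time.
C5 to D5 is up a 2nd.

up a 2nd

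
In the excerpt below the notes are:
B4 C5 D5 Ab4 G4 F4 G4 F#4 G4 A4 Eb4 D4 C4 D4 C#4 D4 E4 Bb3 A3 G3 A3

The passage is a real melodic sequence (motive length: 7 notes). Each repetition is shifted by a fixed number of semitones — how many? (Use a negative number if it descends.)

-5

With a 7-note motive the entries are B4, F#4, C#4, each down a 4th from the previous.
B4→F#4 is 66 − 71 = -5 semitones.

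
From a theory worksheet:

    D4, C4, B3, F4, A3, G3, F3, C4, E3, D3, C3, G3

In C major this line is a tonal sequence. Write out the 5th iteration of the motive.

F2 E2 D2 A2

With a 4-note motive the entries are D4, A3, E3, each down a 4th from the previous.
Extending down a 4th: B2 → F2.
Statement 5 starts on F2 and keeps the same diatonic contour: F2 E2 D2 A2.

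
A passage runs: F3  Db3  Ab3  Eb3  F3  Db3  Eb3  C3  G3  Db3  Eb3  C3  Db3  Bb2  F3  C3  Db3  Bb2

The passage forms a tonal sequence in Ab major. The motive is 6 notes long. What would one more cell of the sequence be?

The 6-note cells begin on F3, Eb3, Db3 — each down a 2nd from the last.
So cell 4 is C3 Ab2 Eb3 Bb2 C3 Ab2.

C3 Ab2 Eb3 Bb2 C3 Ab2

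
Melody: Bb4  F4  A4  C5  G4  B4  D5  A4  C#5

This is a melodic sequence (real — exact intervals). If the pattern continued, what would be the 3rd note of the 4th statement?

With 3-note cells, note 3 of each statement runs A4, B4, C#5.
One more up a 2nd gives D#5.

D#5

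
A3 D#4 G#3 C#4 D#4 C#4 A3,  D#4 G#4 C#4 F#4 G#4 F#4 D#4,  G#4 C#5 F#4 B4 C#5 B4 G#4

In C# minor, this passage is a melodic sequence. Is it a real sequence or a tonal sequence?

tonal

Every note is diatonic to C# minor.
Cell 1 has +6 semitones from note 1 to 2, but cell 2 has +5 — the interval quality changes while the contour stays the same, which is the hallmark of a tonal sequence.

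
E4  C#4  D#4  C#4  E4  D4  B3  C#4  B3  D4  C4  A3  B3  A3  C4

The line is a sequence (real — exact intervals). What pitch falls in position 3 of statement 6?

Grouping in 5s, the 3rd note of each cell is D#4, C#4, B3.
Extending down a 2nd: A3 → G3 → F3.

F3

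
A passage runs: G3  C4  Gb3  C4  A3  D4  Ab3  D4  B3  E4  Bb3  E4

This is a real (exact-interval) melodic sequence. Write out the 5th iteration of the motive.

D#4 G#4 D4 G#4

Unit = 4 notes; the statements start on G3, A3, B3, moving up a 2nd each time.
Carrying on: C#4 → D#4.
From D#4 the exact shape gives D#4 G#4 D4 G#4.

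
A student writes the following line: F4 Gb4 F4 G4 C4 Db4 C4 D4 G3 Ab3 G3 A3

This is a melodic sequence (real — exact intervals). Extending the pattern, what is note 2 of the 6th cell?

F2

Grouping in 4s, the 2nd note of each cell is Gb4, Db4, Ab3.
Each moves down a 4th. Continuing: Eb3 → Bb2 → F2.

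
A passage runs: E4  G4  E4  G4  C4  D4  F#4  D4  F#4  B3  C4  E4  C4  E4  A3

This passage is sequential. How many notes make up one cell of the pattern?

5

Try groups of 5 (3 cells in 15 notes):
E4 G4 E4 G4 C4 | D4 F#4 D4 F#4 B3 | C4 E4 C4 E4 A3
That's a consistent down a 2nd shift per cell, and no other grouping gives one.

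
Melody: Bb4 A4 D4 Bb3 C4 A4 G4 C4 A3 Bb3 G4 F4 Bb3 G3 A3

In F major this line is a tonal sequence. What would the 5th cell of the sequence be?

E4 D4 G3 E3 F3

With a 5-note motive the entries are Bb4, A4, G4, each down a 2nd from the previous.
Continuing the starts: F4 → E4.
From E4 the diatonic shape gives E4 D4 G3 E3 F3.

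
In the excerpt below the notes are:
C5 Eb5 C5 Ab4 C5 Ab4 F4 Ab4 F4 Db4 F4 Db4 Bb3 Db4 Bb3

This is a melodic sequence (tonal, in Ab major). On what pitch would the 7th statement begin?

With a 3-note motive the entries are C5, Ab4, F4, Db4, Bb3, each down a 3rd from the previous.
Continuing: G3 → Eb3. Statement 7 starts on Eb3.

Eb3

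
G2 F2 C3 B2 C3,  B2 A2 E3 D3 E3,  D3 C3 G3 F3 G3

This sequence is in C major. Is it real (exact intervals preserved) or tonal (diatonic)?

Every note is diatonic to C major.
Cell 1 has -1 semitones from note 3 to 4, but cell 2 has -2 — the interval quality changes while the contour stays the same, which is the hallmark of a tonal sequence.

tonal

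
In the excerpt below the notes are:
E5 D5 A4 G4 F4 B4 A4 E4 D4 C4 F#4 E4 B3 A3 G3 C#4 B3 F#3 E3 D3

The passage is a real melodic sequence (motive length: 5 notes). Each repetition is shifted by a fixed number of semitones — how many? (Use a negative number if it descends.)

The 5-note cells begin on E5, B4, F#4, C#4 — each down a 4th from the last.
E5 to B4 spans -5 semitones.

-5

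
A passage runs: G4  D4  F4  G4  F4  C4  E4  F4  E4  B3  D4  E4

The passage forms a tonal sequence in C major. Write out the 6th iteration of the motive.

B3 F3 A3 B3

The 4-note cells begin on G4, F4, E4 — each down a 2nd from the last.
Continuing the starts: D4 → C4 → B3.
So cell 6 is B3 F3 A3 B3.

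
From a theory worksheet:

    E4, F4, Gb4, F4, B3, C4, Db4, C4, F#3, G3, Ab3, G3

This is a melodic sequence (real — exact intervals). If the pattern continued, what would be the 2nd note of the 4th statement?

Grouping in 4s, the 2nd note of each cell is F4, C4, G3.
From G3, down a 4th gives D3.

D3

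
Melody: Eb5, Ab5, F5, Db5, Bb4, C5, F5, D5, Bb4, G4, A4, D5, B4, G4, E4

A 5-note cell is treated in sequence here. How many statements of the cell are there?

15 notes in groups of 5 gives 15/5 = 3 statements.
Starts: Eb5, C5, A4 — each down a 3rd.

3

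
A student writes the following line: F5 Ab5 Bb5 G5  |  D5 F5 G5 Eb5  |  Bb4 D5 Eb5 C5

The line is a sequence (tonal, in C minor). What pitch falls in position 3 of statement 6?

F4

The unit is 4 notes. Position-3 pitches of the 3 shown cells: Bb5, G5, Eb5.
Carrying that down a 3rd forward: C5 → Ab4 → F4.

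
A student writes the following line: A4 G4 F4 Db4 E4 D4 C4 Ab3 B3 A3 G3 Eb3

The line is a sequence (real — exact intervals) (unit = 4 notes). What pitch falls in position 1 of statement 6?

G#2

With 4-note cells, note 1 of each statement runs A4, E4, B3.
Extending down a 4th: F#3 → C#3 → G#2.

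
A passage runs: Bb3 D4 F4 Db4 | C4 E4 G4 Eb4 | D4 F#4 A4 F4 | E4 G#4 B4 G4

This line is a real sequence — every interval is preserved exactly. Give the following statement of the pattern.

With a 4-note motive the entries are Bb3, C4, D4, E4, each up a 2nd from the previous.
Statement 5 starts on F#4 and keeps the same exact contour: F#4 A#4 C#5 A4.

F#4 A#4 C#5 A4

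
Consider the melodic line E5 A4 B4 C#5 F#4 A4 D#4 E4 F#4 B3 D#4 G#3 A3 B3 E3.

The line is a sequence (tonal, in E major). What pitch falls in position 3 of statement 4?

D#3

Grouping in 5s, the 3rd note of each cell is B4, E4, A3.
Each moves down a 5th; the next is D#3.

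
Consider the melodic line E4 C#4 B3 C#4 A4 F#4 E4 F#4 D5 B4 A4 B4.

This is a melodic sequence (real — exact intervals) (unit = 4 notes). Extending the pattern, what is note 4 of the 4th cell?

The unit is 4 notes. Position-4 pitches of the 3 shown cells: C#4, F#4, B4.
From B4, up a 4th gives E5.

E5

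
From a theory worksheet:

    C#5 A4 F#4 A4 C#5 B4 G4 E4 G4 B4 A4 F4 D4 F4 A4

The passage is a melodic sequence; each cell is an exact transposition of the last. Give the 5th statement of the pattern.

The 5-note cells begin on C#5, B4, A4 — each down a 2nd from the last.
Extending down a 2nd: G4 → F4.
So cell 5 is F4 Db4 Bb3 Db4 F4.

F4 Db4 Bb3 Db4 F4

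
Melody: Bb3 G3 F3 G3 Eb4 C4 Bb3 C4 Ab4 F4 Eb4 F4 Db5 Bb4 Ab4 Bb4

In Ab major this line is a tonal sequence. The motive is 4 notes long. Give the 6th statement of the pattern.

With a 4-note motive the entries are Bb3, Eb4, Ab4, Db5, each up a 4th from the previous.
Extending up a 4th: G5 → C6.
From C6 the diatonic shape gives C6 Ab5 G5 Ab5.

C6 Ab5 G5 Ab5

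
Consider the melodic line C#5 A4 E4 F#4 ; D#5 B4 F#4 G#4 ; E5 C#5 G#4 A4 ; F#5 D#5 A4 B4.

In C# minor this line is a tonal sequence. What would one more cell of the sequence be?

G#5 E5 B4 C#5

Unit = 4 notes; the statements start on C#5, D#5, E5, F#5, moving up a 2nd each time.
Statement 5 starts on G#5 and keeps the same diatonic contour: G#5 E5 B4 C#5.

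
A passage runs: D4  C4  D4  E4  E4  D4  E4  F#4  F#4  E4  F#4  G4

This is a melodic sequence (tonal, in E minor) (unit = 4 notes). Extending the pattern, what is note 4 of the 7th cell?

Grouping in 4s, the 4th note of each cell is E4, F#4, G4.
Each moves up a 2nd. Continuing: A4 → B4 → C5 → D5.

D5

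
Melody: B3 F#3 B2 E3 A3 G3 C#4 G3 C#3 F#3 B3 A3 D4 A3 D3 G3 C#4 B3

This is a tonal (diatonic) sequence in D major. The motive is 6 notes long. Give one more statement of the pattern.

Taking 6-note groups, the heads are B3, C#4, D4: the pattern moves up a 2nd.
So cell 4 is E4 B3 E3 A3 D4 C#4.

E4 B3 E3 A3 D4 C#4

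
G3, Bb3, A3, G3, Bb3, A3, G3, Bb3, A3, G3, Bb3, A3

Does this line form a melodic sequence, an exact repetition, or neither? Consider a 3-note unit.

repetition

Each 3-note cell is identical (G3 Bb3 A3), restated at the same pitch.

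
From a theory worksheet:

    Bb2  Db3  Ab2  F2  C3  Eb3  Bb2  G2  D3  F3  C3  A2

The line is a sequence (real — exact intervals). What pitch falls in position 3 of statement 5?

With 4-note cells, note 3 of each statement runs Ab2, Bb2, C3.
Each moves up a 2nd. Continuing: D3 → E3.

E3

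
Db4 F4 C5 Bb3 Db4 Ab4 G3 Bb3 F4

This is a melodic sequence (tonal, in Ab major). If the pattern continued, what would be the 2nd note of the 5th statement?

Eb3

With 3-note cells, note 2 of each statement runs F4, Db4, Bb3.
Extending down a 3rd: G3 → Eb3.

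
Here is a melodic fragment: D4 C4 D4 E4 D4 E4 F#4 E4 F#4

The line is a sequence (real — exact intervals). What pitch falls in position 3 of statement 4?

G#4

With 3-note cells, note 3 of each statement runs D4, E4, F#4.
One more up a 2nd gives G#4.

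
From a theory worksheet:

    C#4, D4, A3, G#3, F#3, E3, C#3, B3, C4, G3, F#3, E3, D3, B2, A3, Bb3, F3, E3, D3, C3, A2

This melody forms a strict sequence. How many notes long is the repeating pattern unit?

Try groups of 7 (3 cells in 21 notes):
C#4 D4 A3 G#3 F#3 E3 C#3 | B3 C4 G3 F#3 E3 D3 B2 | A3 Bb3 F3 E3 D3 C3 A2
Every group is a transposition down a 2nd of the one before; no shorter unit works.

7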